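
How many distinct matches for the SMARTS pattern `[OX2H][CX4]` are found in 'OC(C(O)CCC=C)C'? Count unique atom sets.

[OX2H][CX4] is the SMARTS for an aliphatic alcohol: a hydroxyl oxygen bound to an sp3 (X4) carbon.
The molecule carries 2 separate instances of a hydroxyl group (-OH) meeting every constraint; each maps to a distinct set of atoms, giving 2 matches.

2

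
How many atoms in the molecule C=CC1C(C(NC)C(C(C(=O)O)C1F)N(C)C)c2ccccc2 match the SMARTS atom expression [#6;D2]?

6

Check the 23 heavy atoms by environment: 7× C (D3) → no; 1× N (D3) → no; 4× C (D1) → no; 2× O (D1) → no; 1× F (D1) → no; 1× N (D2) → no; 1× C (D2) → match; 1× c (aromatic, D3) → no; 5× c (aromatic, D2) → match.
Summing the matching environments: 1 + 5 = 6 matching atoms.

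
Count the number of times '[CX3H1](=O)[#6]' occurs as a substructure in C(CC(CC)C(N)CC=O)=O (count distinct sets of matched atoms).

2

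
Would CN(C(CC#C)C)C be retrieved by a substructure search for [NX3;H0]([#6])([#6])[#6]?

The pattern [NX3;H0]([#6])([#6])[#6] describes a trivalent nitrogen with no H, bonded to three carbons — a tertiary amine.
The molecule carries a dimethylamino group (-N(CH3)2), whose atoms satisfy every constraint of the query, so the pattern matches.

Yes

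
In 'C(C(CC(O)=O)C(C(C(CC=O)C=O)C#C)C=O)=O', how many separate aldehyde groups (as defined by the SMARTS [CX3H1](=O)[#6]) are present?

4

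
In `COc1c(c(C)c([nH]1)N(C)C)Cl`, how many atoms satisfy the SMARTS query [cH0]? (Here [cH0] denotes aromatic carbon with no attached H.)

The query [cH0] means: aromatic carbon with no attached hydrogen (substituted or ring-fusion).
Check the 12 heavy atoms by environment: 1× n (aromatic, H1) → no; 4× c (aromatic, H0) → match; 1× O (H0) → no; 4× C (H3) → no; 1× N (H0) → no; 1× Cl (H0) → no.
That gives 4 matching atoms.

4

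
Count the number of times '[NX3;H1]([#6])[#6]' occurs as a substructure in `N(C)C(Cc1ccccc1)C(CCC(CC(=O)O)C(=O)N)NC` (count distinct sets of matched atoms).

2

[NX3;H1]([#6])[#6] is the SMARTS for a secondary amine: a trivalent nitrogen with one H, bonded to two carbons.
The molecule carries 2 separate instances of an N-methylamino group (-NHCH3) meeting every constraint; each maps to a distinct set of atoms, giving 2 matches.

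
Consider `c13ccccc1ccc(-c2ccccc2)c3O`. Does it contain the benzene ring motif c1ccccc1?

Yes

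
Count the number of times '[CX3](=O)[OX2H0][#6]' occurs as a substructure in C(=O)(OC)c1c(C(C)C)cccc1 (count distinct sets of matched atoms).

[CX3](=O)[OX2H0][#6] is the SMARTS for an ester: a carbonyl carbon bonded to an oxygen that is itself bonded to carbon (no H on that O).
Exactly one fragment in the molecule meets all constraints, giving 1 match.

1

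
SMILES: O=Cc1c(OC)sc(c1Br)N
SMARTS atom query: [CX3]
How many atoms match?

The query [CX3] means: C with X3: aliphatic carbon with exactly 3 total connections.
Check the 11 heavy atoms by environment: 1× s (aromatic, X2) → no; 4× c (aromatic, X3) → no; 1× Br (X1) → no; 1× N (X3) → no; 1× O (X2) → no; 1× C (X4) → no; 1× C (X3) → match; 1× O (X1) → no.
That gives 1 matching atom.

1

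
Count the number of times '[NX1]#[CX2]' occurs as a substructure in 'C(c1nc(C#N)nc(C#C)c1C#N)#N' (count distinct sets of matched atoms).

[NX1]#[CX2] is the SMARTS for a nitrile: a nitrogen triple-bonded to a two-connected carbon.
The molecule carries 3 separate instances of a nitrile (-C#N) meeting every constraint; each maps to a distinct set of atoms, giving 3 matches.

3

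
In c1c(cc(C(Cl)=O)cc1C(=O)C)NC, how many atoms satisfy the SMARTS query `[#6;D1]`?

Check the 14 heavy atoms by environment: 3× c (aromatic, D3) → no; 3× c (aromatic, D2) → no; 2× C (D3) → no; 2× O (D1) → no; 1× Cl (D1) → no; 2× C (D1) → match; 1× N (D2) → no.
That gives 2 matching atoms.

2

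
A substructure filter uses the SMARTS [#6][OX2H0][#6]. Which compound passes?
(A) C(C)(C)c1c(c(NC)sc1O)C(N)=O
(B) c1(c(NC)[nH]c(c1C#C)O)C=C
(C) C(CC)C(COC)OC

[#6][OX2H0][#6] describes an aliphatic oxygen bridging two carbons with no H on the oxygen (an ether).
(A) has a hydroxyl group (-OH) but the oxygen has H1, not H0 bridging two carbons.
(B) has a hydroxyl group (-OH) but the oxygen has H1, not H0 bridging two carbons.
(C) contains a methoxy ether (-OCH3), which satisfies every atom and bond constraint.
So the answer is (C).

C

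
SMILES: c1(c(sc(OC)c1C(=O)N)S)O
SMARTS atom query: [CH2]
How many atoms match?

The query [CH2] means: aliphatic carbon with exactly two hydrogens.
Check the 12 heavy atoms by environment: 1× s (aromatic, H0) → no; 4× c (aromatic, H0) → no; 2× O (H0) → no; 1× C (H3) → no; 1× C (H0) → no; 1× N (H2) → no; 1× S (H1) → no; 1× O (H1) → no.
No environment satisfies the query, so 0 matching atoms.

0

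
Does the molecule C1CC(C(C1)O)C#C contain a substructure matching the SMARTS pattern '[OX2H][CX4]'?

Yes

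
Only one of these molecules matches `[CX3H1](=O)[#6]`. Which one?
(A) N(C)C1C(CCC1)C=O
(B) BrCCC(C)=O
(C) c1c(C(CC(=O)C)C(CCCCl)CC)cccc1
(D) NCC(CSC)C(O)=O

A

[CX3H1](=O)[#6] describes an sp2 carbon with one H, double-bonded to O and single-bonded to carbon (an aldehyde).
(A) contains an aldehyde (-CHO), which satisfies every atom and bond constraint.
(B) has an acetyl/ketone group (-C(=O)CH3) but the carbonyl carbon has H0 (two carbon neighbours), not H1.
(C) has an acetyl/ketone group (-C(=O)CH3) but the carbonyl carbon has H0 (two carbon neighbours), not H1.
(D) has a carboxylic acid group (-C(=O)OH) but the carbonyl carbon has H0 and is bonded to O, not H1.
So the answer is (A).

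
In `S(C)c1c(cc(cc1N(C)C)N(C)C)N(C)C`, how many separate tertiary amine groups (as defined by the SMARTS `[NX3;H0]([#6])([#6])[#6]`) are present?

[NX3;H0]([#6])([#6])[#6] is the SMARTS for a tertiary amine: a trivalent nitrogen with no H, bonded to three carbons.
The molecule carries 3 separate instances of a dimethylamino group (-N(CH3)2) meeting every constraint; each maps to a distinct set of atoms, giving 3 matches.

3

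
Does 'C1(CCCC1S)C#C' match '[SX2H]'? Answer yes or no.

Yes

The pattern [SX2H] describes an aliphatic sulfur with two connections, one being H — a thiol.
The molecule carries a thiol (-SH), whose atoms satisfy every constraint of the query, so the pattern matches.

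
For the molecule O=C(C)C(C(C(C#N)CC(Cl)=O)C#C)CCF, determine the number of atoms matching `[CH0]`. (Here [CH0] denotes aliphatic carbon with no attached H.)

4

The query [CH0] means: aliphatic carbon with no attached hydrogen.
Check the 17 heavy atoms by environment: 3× C (H2) → no; 4× C (H1) → no; 1× F (H0) → no; 4× C (H0) → match; 2× O (H0) → no; 1× C (H3) → no; 1× Cl (H0) → no; 1× N (H0) → no.
That gives 4 matching atoms.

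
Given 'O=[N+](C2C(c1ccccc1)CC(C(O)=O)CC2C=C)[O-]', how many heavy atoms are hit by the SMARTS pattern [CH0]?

1

Check the 20 heavy atoms by environment: 3× C (H2) → no; 5× C (H1) → no; 1× N (charge +1, H0) → no; 1× O (charge -1, H0) → no; 2× O (H0) → no; 1× C (H0) → match; 1× O (H1) → no; 1× c (aromatic, H0) → no; 5× c (aromatic, H1) → no.
That gives 1 matching atom.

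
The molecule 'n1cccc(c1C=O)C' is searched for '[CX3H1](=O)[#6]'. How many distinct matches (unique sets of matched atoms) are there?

1

[CX3H1](=O)[#6] is the SMARTS for an aldehyde: an sp2 carbon with one H, double-bonded to O and single-bonded to carbon.
Exactly one fragment in the molecule meets all constraints, giving 1 match.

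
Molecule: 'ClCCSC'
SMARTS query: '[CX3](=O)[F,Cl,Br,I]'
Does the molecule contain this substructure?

No

The pattern [CX3](=O)[F,Cl,Br,I] describes a carbonyl carbon bonded to a halogen — an acyl halide.
The closest candidate here is a chloro substituent, but the Cl is not on a carbonyl carbon. No other fragment satisfies the full query, so there is no match.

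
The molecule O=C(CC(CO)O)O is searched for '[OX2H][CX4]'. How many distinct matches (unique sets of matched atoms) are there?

2

[OX2H][CX4] is the SMARTS for an aliphatic alcohol: a hydroxyl oxygen bound to an sp3 (X4) carbon.
The molecule carries 2 separate instances of a hydroxyl group (-OH) meeting every constraint; each maps to a distinct set of atoms, giving 2 matches.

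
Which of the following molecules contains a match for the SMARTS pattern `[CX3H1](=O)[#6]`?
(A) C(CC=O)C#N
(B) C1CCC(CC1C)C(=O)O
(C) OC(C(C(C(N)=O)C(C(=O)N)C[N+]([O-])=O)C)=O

A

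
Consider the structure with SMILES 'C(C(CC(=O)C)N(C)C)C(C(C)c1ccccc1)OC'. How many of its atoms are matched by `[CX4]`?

10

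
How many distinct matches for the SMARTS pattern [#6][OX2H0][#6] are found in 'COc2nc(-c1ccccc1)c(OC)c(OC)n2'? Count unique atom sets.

[#6][OX2H0][#6] is the SMARTS for an ether: an aliphatic oxygen bridging two carbons with no H on the oxygen.
The molecule carries 3 separate instances of a methoxy ether (-OCH3) meeting every constraint; each maps to a distinct set of atoms, giving 3 matches.

3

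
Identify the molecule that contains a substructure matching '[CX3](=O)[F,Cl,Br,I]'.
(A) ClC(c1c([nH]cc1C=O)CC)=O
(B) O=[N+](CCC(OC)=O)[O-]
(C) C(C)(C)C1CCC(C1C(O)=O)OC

A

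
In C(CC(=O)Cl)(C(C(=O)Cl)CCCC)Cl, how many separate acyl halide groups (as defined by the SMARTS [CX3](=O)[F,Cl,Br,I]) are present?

[CX3](=O)[F,Cl,Br,I] is the SMARTS for an acyl halide: a carbonyl carbon bonded to a halogen.
The molecule carries 2 separate instances of an acyl chloride (-C(=O)Cl) meeting every constraint; each maps to a distinct set of atoms, giving 2 matches.

2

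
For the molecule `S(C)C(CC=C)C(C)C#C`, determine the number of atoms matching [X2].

Check the 10 heavy atoms by environment: 5× C (X4) → no; 2× C (X3) → no; 1× S (X2) → match; 2× C (X2) → match.
Summing the matching environments: 1 + 2 = 3 matching atoms.

3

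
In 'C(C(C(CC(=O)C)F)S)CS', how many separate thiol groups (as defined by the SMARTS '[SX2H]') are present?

2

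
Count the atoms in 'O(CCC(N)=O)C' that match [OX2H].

0

The query [OX2H] means: aliphatic oxygen with two connections, one of which is H — an -OH oxygen.
Check the 7 heavy atoms by environment: 2× C (H2, X4) → no; 1× O (H0, X2) → no; 1× C (H3, X4) → no; 1× C (H0, X3) → no; 1× O (H0, X1) → no; 1× N (H2, X3) → no.
No environment satisfies the query, so 0 matching atoms.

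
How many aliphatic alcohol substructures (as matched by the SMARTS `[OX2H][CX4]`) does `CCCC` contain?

[OX2H][CX4] is the SMARTS for an aliphatic alcohol: a hydroxyl oxygen bound to an sp3 (X4) carbon.
No fragment in the molecule satisfies every constraint, giving 0 matches.

0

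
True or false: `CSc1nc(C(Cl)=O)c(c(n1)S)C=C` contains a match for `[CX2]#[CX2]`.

False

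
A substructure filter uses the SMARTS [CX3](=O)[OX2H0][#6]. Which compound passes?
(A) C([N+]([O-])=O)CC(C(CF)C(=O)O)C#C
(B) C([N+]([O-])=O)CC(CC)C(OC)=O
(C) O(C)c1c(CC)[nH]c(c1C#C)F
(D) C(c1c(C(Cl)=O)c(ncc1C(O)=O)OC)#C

B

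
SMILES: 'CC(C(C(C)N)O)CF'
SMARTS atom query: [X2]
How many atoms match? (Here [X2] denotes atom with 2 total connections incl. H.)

1

The query [X2] means: any atom with exactly two total connections (bonds + H).
Check the 9 heavy atoms by environment: 6× C (X4) → no; 1× F (X1) → no; 1× N (X3) → no; 1× O (X2) → match.
That gives 1 matching atom.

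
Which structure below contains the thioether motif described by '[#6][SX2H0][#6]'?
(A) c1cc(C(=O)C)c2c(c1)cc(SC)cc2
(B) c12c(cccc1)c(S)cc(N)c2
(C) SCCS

A

[#6][SX2H0][#6] describes an aliphatic sulfur bridging two carbons with no H on the sulfur (a thioether).
(A) contains a methylthio ether (-SCH3), which satisfies every atom and bond constraint.
(B) has a thiol (-SH) but the sulfur has H1, not H0 bridging two carbons.
(C) has a thiol (-SH) but the sulfur has H1, not H0 bridging two carbons.
So the answer is (A).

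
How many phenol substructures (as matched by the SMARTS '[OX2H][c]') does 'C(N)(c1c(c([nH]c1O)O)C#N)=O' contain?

2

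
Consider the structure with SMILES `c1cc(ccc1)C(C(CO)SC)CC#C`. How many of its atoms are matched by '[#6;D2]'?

8

Check the 15 heavy atoms by environment: 3× C (D2) → match; 2× C (D3) → no; 2× C (D1) → no; 1× S (D2) → no; 1× c (aromatic, D3) → no; 5× c (aromatic, D2) → match; 1× O (D1) → no.
Summing the matching environments: 3 + 5 = 8 matching atoms.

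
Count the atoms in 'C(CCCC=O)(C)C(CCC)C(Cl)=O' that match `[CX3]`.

2

The query [CX3] means: C with X3: aliphatic carbon with exactly 3 total connections.
Check the 14 heavy atoms by environment: 9× C (X4) → no; 2× C (X3) → match; 2× O (X1) → no; 1× Cl (X1) → no.
That gives 2 matching atoms.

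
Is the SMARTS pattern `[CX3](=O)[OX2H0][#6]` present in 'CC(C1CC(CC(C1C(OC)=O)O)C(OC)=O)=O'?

Yes

The pattern [CX3](=O)[OX2H0][#6] describes a carbonyl carbon bonded to an oxygen that is itself bonded to carbon (no H on that O) — an ester.
The molecule carries a methyl-ester group (-C(=O)OCH3), whose atoms satisfy every constraint of the query, so the pattern matches.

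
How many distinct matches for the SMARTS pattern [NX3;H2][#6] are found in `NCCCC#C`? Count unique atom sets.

1

[NX3;H2][#6] is the SMARTS for a primary amine: a trivalent nitrogen with two H attached to carbon.
Exactly one fragment in the molecule meets all constraints, giving 1 match.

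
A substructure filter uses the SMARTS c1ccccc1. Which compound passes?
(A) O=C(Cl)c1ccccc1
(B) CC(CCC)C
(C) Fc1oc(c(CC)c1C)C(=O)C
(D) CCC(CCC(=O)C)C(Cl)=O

A

c1ccccc1 describes six aromatic carbons in a ring (a benzene ring).
(A) contains the required atom environment, so the pattern matches.
(B) has a methyl group (-CH3) but no six-membered all-carbon aromatic ring is present.
(C) has a methyl group (-CH3) but no six-membered all-carbon aromatic ring is present.
(D) has a methyl group (-CH3) but no six-membered all-carbon aromatic ring is present.
So the answer is (A).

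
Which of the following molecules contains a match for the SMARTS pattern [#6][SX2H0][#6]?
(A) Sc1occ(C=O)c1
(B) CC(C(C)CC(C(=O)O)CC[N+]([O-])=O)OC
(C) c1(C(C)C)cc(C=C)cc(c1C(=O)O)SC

C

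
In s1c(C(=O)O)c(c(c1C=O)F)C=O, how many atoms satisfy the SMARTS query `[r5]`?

5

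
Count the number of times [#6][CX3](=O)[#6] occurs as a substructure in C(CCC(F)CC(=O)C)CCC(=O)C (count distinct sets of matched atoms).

2

[#6][CX3](=O)[#6] is the SMARTS for a ketone: a carbonyl carbon (no H) flanked by two carbons.
The molecule carries 2 separate instances of an acetyl/ketone group (-C(=O)CH3) meeting every constraint; each maps to a distinct set of atoms, giving 2 matches.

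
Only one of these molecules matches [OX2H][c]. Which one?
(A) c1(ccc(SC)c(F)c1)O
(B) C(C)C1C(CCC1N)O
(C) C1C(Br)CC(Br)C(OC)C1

[OX2H][c] describes a hydroxyl oxygen attached to an aromatic carbon (a phenol).
(A) contains a hydroxyl group (-OH), which satisfies every atom and bond constraint.
(B) has a hydroxyl group (-OH) but the -OH is on an aliphatic carbon, not an aromatic c.
(C) has a methoxy ether (-OCH3) but the oxygen has H0, not H1.
So the answer is (A).

A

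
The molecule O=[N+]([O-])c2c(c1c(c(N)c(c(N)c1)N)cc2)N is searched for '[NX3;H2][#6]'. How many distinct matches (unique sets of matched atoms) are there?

[NX3;H2][#6] is the SMARTS for a primary amine: a trivalent nitrogen with two H attached to carbon.
The molecule carries 4 separate instances of a primary amino group (-NH2) meeting every constraint; each maps to a distinct set of atoms, giving 4 matches.

4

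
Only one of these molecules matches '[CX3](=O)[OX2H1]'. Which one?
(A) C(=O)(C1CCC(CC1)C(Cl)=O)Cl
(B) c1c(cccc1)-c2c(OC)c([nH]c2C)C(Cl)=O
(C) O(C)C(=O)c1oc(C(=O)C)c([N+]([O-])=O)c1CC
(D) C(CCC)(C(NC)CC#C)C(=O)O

D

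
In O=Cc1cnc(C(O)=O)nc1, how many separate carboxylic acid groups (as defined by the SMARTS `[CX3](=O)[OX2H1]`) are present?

1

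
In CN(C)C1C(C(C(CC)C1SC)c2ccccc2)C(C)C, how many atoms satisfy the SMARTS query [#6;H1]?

11

The query [#6;H1] means: any carbon bearing exactly one hydrogen.
Check the 21 heavy atoms by environment: 6× C (H1) → match; 1× S (H0) → no; 6× C (H3) → no; 1× c (aromatic, H0) → no; 5× c (aromatic, H1) → match; 1× N (H0) → no; 1× C (H2) → no.
Summing the matching environments: 6 + 5 = 11 matching atoms.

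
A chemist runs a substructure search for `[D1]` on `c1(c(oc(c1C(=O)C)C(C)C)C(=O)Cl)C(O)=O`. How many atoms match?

8

The query [D1] means: atom with exactly one heavy-atom neighbour (degree 1).
Check the 17 heavy atoms by environment: 1× o (aromatic, D2) → no; 4× c (aromatic, D3) → no; 4× C (D3) → no; 4× O (D1) → match; 3× C (D1) → match; 1× Cl (D1) → match.
Summing the matching environments: 4 + 3 + 1 = 8 matching atoms.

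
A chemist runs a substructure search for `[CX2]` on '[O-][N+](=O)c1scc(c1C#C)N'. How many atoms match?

2

Check the 11 heavy atoms by environment: 1× s (aromatic, X2) → no; 4× c (aromatic, X3) → no; 1× N (X3) → no; 1× N (charge +1, X3) → no; 1× O (charge -1, X1) → no; 1× O (X1) → no; 2× C (X2) → match.
That gives 2 matching atoms.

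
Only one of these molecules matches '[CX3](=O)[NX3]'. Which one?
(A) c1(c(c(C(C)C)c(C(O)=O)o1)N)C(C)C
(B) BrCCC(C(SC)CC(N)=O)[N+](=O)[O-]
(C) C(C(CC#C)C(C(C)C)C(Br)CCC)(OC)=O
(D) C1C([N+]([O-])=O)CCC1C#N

B

[CX3](=O)[NX3] describes a carbonyl carbon bonded to a trivalent nitrogen (an amide).
(A) has a primary amino group (-NH2) but the -NH2 is not attached to a carbonyl carbon.
(B) contains a primary amide (-C(=O)NH2), which satisfies every atom and bond constraint.
(C) has a methyl-ester group (-C(=O)OCH3) but the carbonyl is bonded to O, not to an NX3 nitrogen.
(D) has a nitrile (-C#N) but the nitrile N is NX1 (triple-bonded), not NX3.
So the answer is (B).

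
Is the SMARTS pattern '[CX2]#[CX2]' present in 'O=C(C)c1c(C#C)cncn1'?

Yes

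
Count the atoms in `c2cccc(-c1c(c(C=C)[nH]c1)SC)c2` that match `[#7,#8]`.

1

The query [#7,#8] means: nitrogen or oxygen (comma = OR).
Check the 15 heavy atoms by environment: 1× n (aromatic) → match; 10× c (aromatic) → no; 3× C → no; 1× S → no.
That gives 1 matching atom.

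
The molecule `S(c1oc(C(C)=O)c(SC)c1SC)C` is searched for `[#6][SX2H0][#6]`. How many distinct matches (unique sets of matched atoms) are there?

3

[#6][SX2H0][#6] is the SMARTS for a thioether: an aliphatic sulfur bridging two carbons with no H on the sulfur.
The molecule carries 3 separate instances of a methylthio ether (-SCH3) meeting every constraint; each maps to a distinct set of atoms, giving 3 matches.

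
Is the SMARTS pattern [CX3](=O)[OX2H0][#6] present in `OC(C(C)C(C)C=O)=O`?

No

The pattern [CX3](=O)[OX2H0][#6] describes a carbonyl carbon bonded to an oxygen that is itself bonded to carbon (no H on that O) — an ester.
The closest candidate here is a carboxylic acid group (-C(=O)OH), but the singly-bonded O carries H (OX2H1, not H0). No other fragment satisfies the full query, so there is no match.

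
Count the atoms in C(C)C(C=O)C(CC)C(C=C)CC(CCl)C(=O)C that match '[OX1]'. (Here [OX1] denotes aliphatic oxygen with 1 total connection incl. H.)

2

The query [OX1] means: aliphatic oxygen with one total connection — typically a carbonyl =O or an oxide.
Check the 18 heavy atoms by environment: 11× C (X4) → no; 4× C (X3) → no; 2× O (X1) → match; 1× Cl (X1) → no.
That gives 2 matching atoms.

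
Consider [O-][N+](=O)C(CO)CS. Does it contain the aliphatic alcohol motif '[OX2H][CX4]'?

The pattern [OX2H][CX4] describes a hydroxyl oxygen bound to an sp3 (X4) carbon — an aliphatic alcohol.
The molecule carries a hydroxyl group (-OH), whose atoms satisfy every constraint of the query, so the pattern matches.

Yes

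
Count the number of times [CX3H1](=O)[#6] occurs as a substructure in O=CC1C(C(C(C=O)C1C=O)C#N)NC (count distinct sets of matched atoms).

[CX3H1](=O)[#6] is the SMARTS for an aldehyde: an sp2 carbon with one H, double-bonded to O and single-bonded to carbon.
The molecule carries 3 separate instances of an aldehyde (-CHO) meeting every constraint; each maps to a distinct set of atoms, giving 3 matches.

3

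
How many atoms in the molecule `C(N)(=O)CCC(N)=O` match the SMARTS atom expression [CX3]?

2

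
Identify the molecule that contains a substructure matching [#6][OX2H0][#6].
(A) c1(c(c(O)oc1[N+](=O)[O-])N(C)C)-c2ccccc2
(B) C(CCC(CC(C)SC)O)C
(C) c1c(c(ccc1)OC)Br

C

[#6][OX2H0][#6] describes an aliphatic oxygen bridging two carbons with no H on the oxygen (an ether).
(A) has a hydroxyl group (-OH) but the oxygen has H1, not H0 bridging two carbons.
(B) has a hydroxyl group (-OH) but the oxygen has H1, not H0 bridging two carbons.
(C) contains a methoxy ether (-OCH3), which satisfies every atom and bond constraint.
So the answer is (C).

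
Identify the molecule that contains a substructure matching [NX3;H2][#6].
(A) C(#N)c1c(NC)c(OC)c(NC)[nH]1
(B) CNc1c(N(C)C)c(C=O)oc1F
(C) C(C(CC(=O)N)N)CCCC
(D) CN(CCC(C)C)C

C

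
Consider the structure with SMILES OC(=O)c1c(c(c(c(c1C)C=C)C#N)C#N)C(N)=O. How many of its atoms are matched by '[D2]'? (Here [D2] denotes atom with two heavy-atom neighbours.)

3

The query [D2] means: atom with exactly two heavy-atom neighbours.
Check the 19 heavy atoms by environment: 6× c (aromatic, D3) → no; 3× C (D2) → match; 3× N (D1) → no; 2× C (D3) → no; 3× O (D1) → no; 2× C (D1) → no.
That gives 3 matching atoms.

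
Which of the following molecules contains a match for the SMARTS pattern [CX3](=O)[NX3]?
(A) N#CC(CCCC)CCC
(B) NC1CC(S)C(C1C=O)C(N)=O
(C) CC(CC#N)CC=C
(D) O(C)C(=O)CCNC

B

[CX3](=O)[NX3] describes a carbonyl carbon bonded to a trivalent nitrogen (an amide).
(A) has a nitrile (-C#N) but the nitrile N is NX1 (triple-bonded), not NX3.
(B) contains a primary amide (-C(=O)NH2), which satisfies every atom and bond constraint.
(C) has a nitrile (-C#N) but the nitrile N is NX1 (triple-bonded), not NX3.
(D) has a methyl-ester group (-C(=O)OCH3) but the carbonyl is bonded to O, not to an NX3 nitrogen.
So the answer is (B).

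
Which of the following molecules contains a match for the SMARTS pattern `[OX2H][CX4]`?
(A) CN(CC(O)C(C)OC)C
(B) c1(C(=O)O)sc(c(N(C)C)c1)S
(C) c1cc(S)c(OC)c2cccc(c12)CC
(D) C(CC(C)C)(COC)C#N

A

[OX2H][CX4] describes a hydroxyl oxygen bound to an sp3 (X4) carbon (an aliphatic alcohol).
(A) contains a hydroxyl group (-OH), which satisfies every atom and bond constraint.
(B) has a carboxylic acid group (-C(=O)OH) but the -OH is on a CX3 carbonyl carbon, not a CX4 carbon.
(C) has a methoxy ether (-OCH3) but the oxygen has H0 (ether), not H1.
(D) has a methoxy ether (-OCH3) but the oxygen has H0 (ether), not H1.
So the answer is (A).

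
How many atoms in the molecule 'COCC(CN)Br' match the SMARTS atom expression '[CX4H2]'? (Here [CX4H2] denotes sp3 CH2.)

2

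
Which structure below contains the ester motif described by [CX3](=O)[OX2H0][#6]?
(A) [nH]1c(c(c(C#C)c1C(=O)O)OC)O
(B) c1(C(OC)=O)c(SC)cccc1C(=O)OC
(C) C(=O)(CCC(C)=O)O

B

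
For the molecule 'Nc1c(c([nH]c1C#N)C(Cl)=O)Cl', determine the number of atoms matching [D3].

5

The query [D3] means: atom with exactly three heavy-atom neighbours.
Check the 12 heavy atoms by environment: 1× n (aromatic, D2) → no; 4× c (aromatic, D3) → match; 2× Cl (D1) → no; 2× N (D1) → no; 1× C (D3) → match; 1× O (D1) → no; 1× C (D2) → no.
Summing the matching environments: 4 + 1 = 5 matching atoms.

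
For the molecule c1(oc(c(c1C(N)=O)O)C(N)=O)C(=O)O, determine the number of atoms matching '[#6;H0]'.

The query [#6;H0] means: any carbon with no attached hydrogen.
Check the 15 heavy atoms by environment: 1× o (aromatic, H0) → no; 4× c (aromatic, H0) → match; 3× C (H0) → match; 3× O (H0) → no; 2× N (H2) → no; 2× O (H1) → no.
Summing the matching environments: 4 + 3 = 7 matching atoms.

7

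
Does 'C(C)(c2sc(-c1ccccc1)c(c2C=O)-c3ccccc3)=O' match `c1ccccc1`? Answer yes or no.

Yes

The pattern c1ccccc1 describes six aromatic carbons in a ring — a benzene ring.
The molecule carries a phenyl ring, whose atoms satisfy every constraint of the query, so the pattern matches.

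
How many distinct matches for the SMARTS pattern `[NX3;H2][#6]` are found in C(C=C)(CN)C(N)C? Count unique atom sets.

2

[NX3;H2][#6] is the SMARTS for a primary amine: a trivalent nitrogen with two H attached to carbon.
The molecule carries 2 separate instances of a primary amino group (-NH2) meeting every constraint; each maps to a distinct set of atoms, giving 2 matches.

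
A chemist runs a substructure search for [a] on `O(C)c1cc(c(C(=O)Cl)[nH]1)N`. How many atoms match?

5

Check the 11 heavy atoms by environment: 1× n (aromatic) → match; 4× c (aromatic) → match; 1× N → no; 2× O → no; 2× C → no; 1× Cl → no.
Summing the matching environments: 1 + 4 = 5 matching atoms.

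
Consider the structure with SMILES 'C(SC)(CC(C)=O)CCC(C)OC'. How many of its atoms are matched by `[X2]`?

2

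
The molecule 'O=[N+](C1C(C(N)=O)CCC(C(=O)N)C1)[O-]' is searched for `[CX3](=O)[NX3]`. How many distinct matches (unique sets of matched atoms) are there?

2

[CX3](=O)[NX3] is the SMARTS for an amide: a carbonyl carbon bonded to a trivalent nitrogen.
The molecule carries 2 separate instances of a primary amide (-C(=O)NH2) meeting every constraint; each maps to a distinct set of atoms, giving 2 matches.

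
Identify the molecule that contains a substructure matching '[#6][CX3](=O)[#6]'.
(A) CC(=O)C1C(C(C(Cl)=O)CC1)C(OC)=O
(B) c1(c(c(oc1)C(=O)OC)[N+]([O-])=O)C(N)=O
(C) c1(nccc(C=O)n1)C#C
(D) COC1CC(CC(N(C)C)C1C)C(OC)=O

A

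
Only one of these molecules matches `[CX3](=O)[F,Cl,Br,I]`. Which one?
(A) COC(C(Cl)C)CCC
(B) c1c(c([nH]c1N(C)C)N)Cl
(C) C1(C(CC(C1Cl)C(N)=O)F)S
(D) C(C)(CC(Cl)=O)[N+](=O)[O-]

[CX3](=O)[F,Cl,Br,I] describes a carbonyl carbon bonded to a halogen (an acyl halide).
(A) has a chloro substituent but the Cl is not on a carbonyl carbon.
(B) has a chloro substituent but the Cl is not on a carbonyl carbon.
(C) has a chloro substituent but the Cl is not on a carbonyl carbon.
(D) contains an acyl chloride (-C(=O)Cl), which satisfies every atom and bond constraint.
So the answer is (D).

D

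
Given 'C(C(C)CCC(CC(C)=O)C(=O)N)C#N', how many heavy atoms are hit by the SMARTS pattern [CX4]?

8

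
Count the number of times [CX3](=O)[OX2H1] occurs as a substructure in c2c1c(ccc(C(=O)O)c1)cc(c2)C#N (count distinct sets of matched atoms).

1

[CX3](=O)[OX2H1] is the SMARTS for a carboxylic acid: an sp2 carbon double-bonded to O and single-bonded to an -OH oxygen.
Exactly one fragment in the molecule meets all constraints, giving 1 match.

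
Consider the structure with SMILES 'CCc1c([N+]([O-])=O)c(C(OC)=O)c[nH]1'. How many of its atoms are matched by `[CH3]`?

2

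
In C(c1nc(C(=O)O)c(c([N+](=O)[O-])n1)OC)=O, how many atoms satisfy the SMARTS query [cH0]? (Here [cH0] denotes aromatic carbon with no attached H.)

4

The query [cH0] means: aromatic carbon with no attached hydrogen (substituted or ring-fusion).
Check the 16 heavy atoms by environment: 2× n (aromatic, H0) → no; 4× c (aromatic, H0) → match; 1× C (H1) → no; 4× O (H0) → no; 1× C (H3) → no; 1× C (H0) → no; 1× O (H1) → no; 1× N (charge +1, H0) → no; 1× O (charge -1, H0) → no.
That gives 4 matching atoms.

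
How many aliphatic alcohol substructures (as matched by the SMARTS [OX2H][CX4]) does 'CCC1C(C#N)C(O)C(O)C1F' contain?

[OX2H][CX4] is the SMARTS for an aliphatic alcohol: a hydroxyl oxygen bound to an sp3 (X4) carbon.
The molecule carries 2 separate instances of a hydroxyl group (-OH) meeting every constraint; each maps to a distinct set of atoms, giving 2 matches.

2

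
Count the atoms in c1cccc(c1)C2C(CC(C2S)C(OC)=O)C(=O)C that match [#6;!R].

The query [#6;!R] means: carbon not in any ring.
Check the 19 heavy atoms by environment: 5× C (in 5-ring) → no; 4× C (acyclic) → match; 3× O (acyclic) → no; 1× S (acyclic) → no; 6× c (aromatic, in 6-ring) → no.
That gives 4 matching atoms.

4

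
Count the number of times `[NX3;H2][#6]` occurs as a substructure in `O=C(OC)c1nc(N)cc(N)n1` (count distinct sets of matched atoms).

[NX3;H2][#6] is the SMARTS for a primary amine: a trivalent nitrogen with two H attached to carbon.
The molecule carries 2 separate instances of a primary amino group (-NH2) meeting every constraint; each maps to a distinct set of atoms, giving 2 matches.

2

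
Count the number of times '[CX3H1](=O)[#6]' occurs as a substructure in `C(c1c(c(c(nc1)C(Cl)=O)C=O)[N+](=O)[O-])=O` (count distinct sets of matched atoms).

[CX3H1](=O)[#6] is the SMARTS for an aldehyde: an sp2 carbon with one H, double-bonded to O and single-bonded to carbon.
The molecule carries 2 separate instances of an aldehyde (-CHO) meeting every constraint; each maps to a distinct set of atoms, giving 2 matches.

2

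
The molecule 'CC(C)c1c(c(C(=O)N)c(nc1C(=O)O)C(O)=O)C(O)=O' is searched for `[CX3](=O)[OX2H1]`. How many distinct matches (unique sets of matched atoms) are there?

[CX3](=O)[OX2H1] is the SMARTS for a carboxylic acid: an sp2 carbon double-bonded to O and single-bonded to an -OH oxygen.
The molecule carries 3 separate instances of a carboxylic acid group (-C(=O)OH) meeting every constraint; each maps to a distinct set of atoms, giving 3 matches.

3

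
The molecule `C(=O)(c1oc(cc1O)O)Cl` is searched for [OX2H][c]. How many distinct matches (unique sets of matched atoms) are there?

[OX2H][c] is the SMARTS for a phenol: a hydroxyl oxygen attached to an aromatic carbon.
The molecule carries 2 separate instances of a hydroxyl group (-OH) meeting every constraint; each maps to a distinct set of atoms, giving 2 matches.

2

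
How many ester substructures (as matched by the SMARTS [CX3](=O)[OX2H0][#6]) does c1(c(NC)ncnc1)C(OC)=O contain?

[CX3](=O)[OX2H0][#6] is the SMARTS for an ester: a carbonyl carbon bonded to an oxygen that is itself bonded to carbon (no H on that O).
Exactly one fragment in the molecule meets all constraints, giving 1 match.

1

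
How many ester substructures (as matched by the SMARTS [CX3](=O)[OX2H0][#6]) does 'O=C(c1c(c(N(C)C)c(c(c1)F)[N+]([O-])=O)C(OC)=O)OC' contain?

[CX3](=O)[OX2H0][#6] is the SMARTS for an ester: a carbonyl carbon bonded to an oxygen that is itself bonded to carbon (no H on that O).
The molecule carries 2 separate instances of a methyl-ester group (-C(=O)OCH3) meeting every constraint; each maps to a distinct set of atoms, giving 2 matches.

2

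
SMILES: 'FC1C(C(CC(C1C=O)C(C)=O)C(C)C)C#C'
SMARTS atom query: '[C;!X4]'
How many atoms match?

Check the 17 heavy atoms by environment: 10× C (X4) → no; 2× C (X3) → match; 2× O (X1) → no; 1× F (X1) → no; 2× C (X2) → match.
Summing the matching environments: 2 + 2 = 4 matching atoms.

4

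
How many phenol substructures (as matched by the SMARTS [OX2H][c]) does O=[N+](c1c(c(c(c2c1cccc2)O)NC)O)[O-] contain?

2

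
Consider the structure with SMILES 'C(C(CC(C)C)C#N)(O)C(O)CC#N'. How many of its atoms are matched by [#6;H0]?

2

The query [#6;H0] means: any carbon with no attached hydrogen.
Check the 14 heavy atoms by environment: 2× C (H2) → no; 4× C (H1) → no; 2× C (H3) → no; 2× C (H0) → match; 2× N (H0) → no; 2× O (H1) → no.
That gives 2 matching atoms.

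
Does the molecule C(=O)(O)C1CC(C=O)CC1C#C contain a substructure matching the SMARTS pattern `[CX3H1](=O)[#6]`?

Yes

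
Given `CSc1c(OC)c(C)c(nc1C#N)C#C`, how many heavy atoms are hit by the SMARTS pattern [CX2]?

The query [CX2] means: C with X2: aliphatic carbon with exactly 2 total connections.
Check the 15 heavy atoms by environment: 1× n (aromatic, X2) → no; 5× c (aromatic, X3) → no; 3× C (X2) → match; 1× N (X1) → no; 3× C (X4) → no; 1× O (X2) → no; 1× S (X2) → no.
That gives 3 matching atoms.

3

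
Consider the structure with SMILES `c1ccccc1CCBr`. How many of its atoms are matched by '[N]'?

0

The query [N] means: uppercase N matches aliphatic (non-aromatic) nitrogen only.
Check the 9 heavy atoms by environment: 2× C → no; 6× c (aromatic) → no; 1× Br → no.
No environment satisfies the query, so 0 matching atoms.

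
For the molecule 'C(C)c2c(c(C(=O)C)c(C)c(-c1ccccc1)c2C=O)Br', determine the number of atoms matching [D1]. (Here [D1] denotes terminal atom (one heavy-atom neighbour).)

6

Check the 21 heavy atoms by environment: 7× c (aromatic, D3) → no; 3× C (D1) → match; 2× C (D2) → no; 1× Br (D1) → match; 2× O (D1) → match; 1× C (D3) → no; 5× c (aromatic, D2) → no.
Summing the matching environments: 3 + 1 + 2 = 6 matching atoms.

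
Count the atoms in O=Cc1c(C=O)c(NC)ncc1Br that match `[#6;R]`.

5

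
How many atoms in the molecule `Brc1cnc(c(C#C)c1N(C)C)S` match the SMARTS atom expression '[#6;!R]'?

Check the 13 heavy atoms by environment: 1× n (aromatic, in 6-ring) → no; 5× c (aromatic, in 6-ring) → no; 1× Br (acyclic) → no; 1× N (acyclic) → no; 4× C (acyclic) → match; 1× S (acyclic) → no.
That gives 4 matching atoms.

4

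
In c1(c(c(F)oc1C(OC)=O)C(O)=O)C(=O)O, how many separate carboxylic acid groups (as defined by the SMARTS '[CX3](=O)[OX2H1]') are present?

[CX3](=O)[OX2H1] is the SMARTS for a carboxylic acid: an sp2 carbon double-bonded to O and single-bonded to an -OH oxygen.
The molecule carries 2 separate instances of a carboxylic acid group (-C(=O)OH) meeting every constraint; each maps to a distinct set of atoms, giving 2 matches.

2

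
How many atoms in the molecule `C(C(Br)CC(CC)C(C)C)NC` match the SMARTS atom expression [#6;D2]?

The query [#6;D2] means: any carbon bonded to exactly two heavy atoms.
Check the 12 heavy atoms by environment: 4× C (D1) → no; 3× C (D2) → match; 3× C (D3) → no; 1× Br (D1) → no; 1× N (D2) → no.
That gives 3 matching atoms.

3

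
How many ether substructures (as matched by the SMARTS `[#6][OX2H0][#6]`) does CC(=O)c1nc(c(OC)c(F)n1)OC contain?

2

[#6][OX2H0][#6] is the SMARTS for an ether: an aliphatic oxygen bridging two carbons with no H on the oxygen.
The molecule carries 2 separate instances of a methoxy ether (-OCH3) meeting every constraint; each maps to a distinct set of atoms, giving 2 matches.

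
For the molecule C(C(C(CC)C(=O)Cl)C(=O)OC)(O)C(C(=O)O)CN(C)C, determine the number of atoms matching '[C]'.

Check the 21 heavy atoms by environment: 13× C → match; 1× N → no; 6× O → no; 1× Cl → no.
That gives 13 matching atoms.

13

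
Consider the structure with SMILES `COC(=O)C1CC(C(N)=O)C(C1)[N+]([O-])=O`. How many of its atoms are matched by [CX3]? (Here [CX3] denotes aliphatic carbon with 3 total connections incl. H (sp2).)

2

The query [CX3] means: C with X3: aliphatic carbon with exactly 3 total connections.
Check the 15 heavy atoms by environment: 6× C (X4) → no; 2× C (X3) → match; 3× O (X1) → no; 1× O (X2) → no; 1× N (charge +1, X3) → no; 1× O (charge -1, X1) → no; 1× N (X3) → no.
That gives 2 matching atoms.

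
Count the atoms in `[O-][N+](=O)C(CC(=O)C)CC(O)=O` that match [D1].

6

The query [D1] means: atom with exactly one heavy-atom neighbour (degree 1).
Check the 12 heavy atoms by environment: 2× C (D2) → no; 3× C (D3) → no; 4× O (D1) → match; 1× C (D1) → match; 1× N (charge +1, D3) → no; 1× O (charge -1, D1) → match.
Summing the matching environments: 4 + 1 + 1 = 6 matching atoms.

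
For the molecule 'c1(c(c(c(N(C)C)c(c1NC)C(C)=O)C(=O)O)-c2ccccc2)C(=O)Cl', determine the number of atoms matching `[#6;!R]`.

The query [#6;!R] means: carbon not in any ring.
Check the 26 heavy atoms by environment: 12× c (aromatic, in 6-ring) → no; 2× N (acyclic) → no; 7× C (acyclic) → match; 4× O (acyclic) → no; 1× Cl (acyclic) → no.
That gives 7 matching atoms.

7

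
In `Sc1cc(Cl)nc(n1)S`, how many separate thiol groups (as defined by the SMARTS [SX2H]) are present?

[SX2H] is the SMARTS for a thiol: an aliphatic sulfur with two connections, one being H.
The molecule carries 2 separate instances of a thiol (-SH) meeting every constraint; each maps to a distinct set of atoms, giving 2 matches.

2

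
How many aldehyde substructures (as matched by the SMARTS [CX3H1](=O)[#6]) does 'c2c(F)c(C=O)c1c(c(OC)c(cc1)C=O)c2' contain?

[CX3H1](=O)[#6] is the SMARTS for an aldehyde: an sp2 carbon with one H, double-bonded to O and single-bonded to carbon.
The molecule carries 2 separate instances of an aldehyde (-CHO) meeting every constraint; each maps to a distinct set of atoms, giving 2 matches.

2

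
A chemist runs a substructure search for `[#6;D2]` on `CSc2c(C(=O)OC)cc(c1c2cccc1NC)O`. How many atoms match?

4

Check the 19 heavy atoms by environment: 6× c (aromatic, D3) → no; 4× c (aromatic, D2) → match; 1× C (D3) → no; 2× O (D1) → no; 1× O (D2) → no; 3× C (D1) → no; 1× S (D2) → no; 1× N (D2) → no.
That gives 4 matching atoms.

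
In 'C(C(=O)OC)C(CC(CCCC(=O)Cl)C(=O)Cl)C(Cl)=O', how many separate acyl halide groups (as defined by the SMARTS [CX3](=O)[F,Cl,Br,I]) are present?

[CX3](=O)[F,Cl,Br,I] is the SMARTS for an acyl halide: a carbonyl carbon bonded to a halogen.
The molecule carries 3 separate instances of an acyl chloride (-C(=O)Cl) meeting every constraint; each maps to a distinct set of atoms, giving 3 matches.

3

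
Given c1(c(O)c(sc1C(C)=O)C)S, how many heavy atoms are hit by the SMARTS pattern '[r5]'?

5

Check the 11 heavy atoms by environment: 1× s (aromatic, in 5-ring) → match; 4× c (aromatic, in 5-ring) → match; 1× S (acyclic) → no; 2× O (acyclic) → no; 3× C (acyclic) → no.
Summing the matching environments: 1 + 4 = 5 matching atoms.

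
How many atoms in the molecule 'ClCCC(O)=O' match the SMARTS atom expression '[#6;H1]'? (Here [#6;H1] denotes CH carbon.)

Check the 6 heavy atoms by environment: 2× C (H2) → no; 1× C (H0) → no; 1× O (H0) → no; 1× O (H1) → no; 1× Cl (H0) → no.
No environment satisfies the query, so 0 matching atoms.

0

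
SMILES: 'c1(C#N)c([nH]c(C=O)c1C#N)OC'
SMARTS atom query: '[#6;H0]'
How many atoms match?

6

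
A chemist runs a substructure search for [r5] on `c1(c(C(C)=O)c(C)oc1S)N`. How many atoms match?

The query [r5] means: r5 matches atoms in a five-membered ring.
Check the 11 heavy atoms by environment: 1× o (aromatic, in 5-ring) → match; 4× c (aromatic, in 5-ring) → match; 1× S (acyclic) → no; 3× C (acyclic) → no; 1× O (acyclic) → no; 1× N (acyclic) → no.
Summing the matching environments: 1 + 4 = 5 matching atoms.

5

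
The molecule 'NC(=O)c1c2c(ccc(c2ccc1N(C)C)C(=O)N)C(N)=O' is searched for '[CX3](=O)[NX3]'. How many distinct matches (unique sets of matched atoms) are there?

3

[CX3](=O)[NX3] is the SMARTS for an amide: a carbonyl carbon bonded to a trivalent nitrogen.
The molecule carries 3 separate instances of a primary amide (-C(=O)NH2) meeting every constraint; each maps to a distinct set of atoms, giving 3 matches.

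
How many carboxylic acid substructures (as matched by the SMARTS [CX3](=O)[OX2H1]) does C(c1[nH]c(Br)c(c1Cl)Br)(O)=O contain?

1

[CX3](=O)[OX2H1] is the SMARTS for a carboxylic acid: an sp2 carbon double-bonded to O and single-bonded to an -OH oxygen.
Exactly one fragment in the molecule meets all constraints, giving 1 match.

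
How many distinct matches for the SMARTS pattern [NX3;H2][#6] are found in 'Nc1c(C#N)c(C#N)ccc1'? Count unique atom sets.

1

[NX3;H2][#6] is the SMARTS for a primary amine: a trivalent nitrogen with two H attached to carbon.
Exactly one fragment in the molecule meets all constraints, giving 1 match.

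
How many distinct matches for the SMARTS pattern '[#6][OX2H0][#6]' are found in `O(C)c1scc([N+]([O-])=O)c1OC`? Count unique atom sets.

2

[#6][OX2H0][#6] is the SMARTS for an ether: an aliphatic oxygen bridging two carbons with no H on the oxygen.
The molecule carries 2 separate instances of a methoxy ether (-OCH3) meeting every constraint; each maps to a distinct set of atoms, giving 2 matches.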